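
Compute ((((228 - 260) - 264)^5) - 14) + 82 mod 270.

42

228 - 260 = -32 ≡ 238 (mod 270)
238 - 264 = -26 ≡ 244 (mod 270)
(244)^5 ≡ 244 (mod 270)
244 - 14 = 230
230 + 82 = 312 ≡ 42 (mod 270)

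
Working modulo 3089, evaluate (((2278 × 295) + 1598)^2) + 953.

2278 × 295 = 672010 ≡ 1697 (mod 3089)
1697 + 1598 = 3295 ≡ 206 (mod 3089)
(206)^2 ≡ 2279 (mod 3089)
2279 + 953 = 3232 ≡ 143 (mod 3089)

143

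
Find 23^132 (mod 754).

53

132 in binary is 10000100, i.e. 132 = 128 + 4.
23^1 ≡ 23 (mod 754)
23^2 ≡ 23^2 = 529 (mod 754)
23^4 ≡ 529^2 = 279841 ≡ 107 (mod 754)
23^8 ≡ 107^2 = 11449 ≡ 139 (mod 754)
23^16 ≡ 139^2 = 19321 ≡ 471 (mod 754)
23^32 ≡ 471^2 = 221841 ≡ 165 (mod 754)
23^64 ≡ 165^2 = 27225 ≡ 81 (mod 754)
23^128 ≡ 81^2 = 6561 ≡ 529 (mod 754)
23^132 = 23^128 · 23^4 ≡ 529 · 107 (mod 754).
529 · 107 = 56603 ≡ 53 (mod 754).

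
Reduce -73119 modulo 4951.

-73119 = -15·4951 + 1146, so -73119 ≡ 1146 (mod 4951).

1146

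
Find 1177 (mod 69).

4

1177 = 17·69 + 4, so 1177 ≡ 4 (mod 69).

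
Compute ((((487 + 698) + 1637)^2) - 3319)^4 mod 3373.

77

487 + 698 = 1185
1185 + 1637 = 2822
(2822)^2 ≡ 31 (mod 3373)
31 - 3319 = -3288 ≡ 85 (mod 3373)
(85)^4 ≡ 77 (mod 3373)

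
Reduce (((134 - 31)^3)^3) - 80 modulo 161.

31

134 - 31 = 103
(103)^3 ≡ 20 (mod 161)
(20)^3 ≡ 111 (mod 161)
111 - 80 = 31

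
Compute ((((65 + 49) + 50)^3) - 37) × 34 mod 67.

65 + 49 = 114 ≡ 47 (mod 67)
47 + 50 = 97 ≡ 30 (mod 67)
(30)^3 ≡ 66 (mod 67)
66 - 37 = 29
29 × 34 = 986 ≡ 48 (mod 67)

48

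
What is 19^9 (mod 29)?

11

19^1 ≡ 19 (mod 29)
19^2 ≡ 19^2 = 361 ≡ 13 (mod 29)
19^4 ≡ 13^2 = 169 ≡ 24 (mod 29)
19^8 ≡ 24^2 = 576 ≡ 25 (mod 29)
19^9 = 19^8 * 19^1 ≡ 25 * 19 (mod 29).
25 * 19 = 475 ≡ 11 (mod 29).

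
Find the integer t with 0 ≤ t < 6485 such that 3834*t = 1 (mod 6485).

By the extended Euclidean algorithm:
6485 = 1*3834 + 2651
3834 = 1*2651 + 1183
2651 = 2*1183 + 285
1183 = 4*285 + 43
285 = 6*43 + 27
43 = 1*27 + 16
27 = 1*16 + 11
16 = 1*11 + 5
11 = 2*5 + 1
5 = 5*1 + 0
gcd(3834, 6485) = 1, so the inverse exists.
Back-substitute for 1:
1 = 1*11 − 2*5
  = −2*16 + 3*11
  = 3*27 − 5*16
  = −5*43 + 8*27
  = 8*285 − 53*43
  = −53*1183 + 220*285
  = 220*2651 − 493*1183
  = −493*3834 + 713*2651
  = 713*6485 − 1206*3834
So 3834⁻¹ ≡ −1206 ≡ 5279 (mod 6485).

5279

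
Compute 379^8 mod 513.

By square-and-multiply:
379^1 ≡ 379 (mod 513)
379^2 ≡ 379^2 = 143641 ≡ 1 (mod 513)
379^4 ≡ 1^2 = 1 (mod 513)
379^8 ≡ 1^2 = 1 (mod 513)
So 379^8 ≡ 1 (mod 513).

1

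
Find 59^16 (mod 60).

1

By square-and-multiply:
59^1 ≡ 59 (mod 60)
59^2 ≡ 59^2 = 3481 ≡ 1 (mod 60)
59^4 ≡ 1^2 = 1 (mod 60)
59^8 ≡ 1^2 = 1 (mod 60)
59^16 ≡ 1^2 = 1 (mod 60)
So 59^16 ≡ 1 (mod 60).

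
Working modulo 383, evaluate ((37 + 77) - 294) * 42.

37 + 77 = 114
114 - 294 = -180 ≡ 203 (mod 383)
203 * 42 = 8526 ≡ 100 (mod 383)

100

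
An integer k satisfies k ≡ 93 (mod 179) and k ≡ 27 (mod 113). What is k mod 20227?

20141

179⁻¹ mod 113: 179×12 ≡ 1 (mod 113), so 179⁻¹ ≡ 12.
k = 93 + 179×((27 − 93)×12 mod 113) = 93 + 179×112 = 20141.
Check: 20141 mod 179 = 93, 20141 mod 113 = 27. ✓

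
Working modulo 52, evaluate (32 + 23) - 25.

30

32 + 23 = 55 ≡ 3 (mod 52)
3 - 25 = -22 ≡ 30 (mod 52)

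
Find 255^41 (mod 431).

41 in binary is 101001, i.e. 41 = 32 + 8 + 1.
255^1 ≡ 255 (mod 431)
255^2 ≡ 255^2 = 65025 ≡ 375 (mod 431)
255^4 ≡ 375^2 = 140625 ≡ 119 (mod 431)
255^8 ≡ 119^2 = 14161 ≡ 369 (mod 431)
255^16 ≡ 369^2 = 136161 ≡ 396 (mod 431)
255^32 ≡ 396^2 = 156816 ≡ 363 (mod 431)
255^41 = 255^32 * 255^8 * 255^1 ≡ 363 * 369 * 255 (mod 431).
Accumulate the product:
363 * 369 = 133947 ≡ 337
337 * 255 = 85935 ≡ 166

166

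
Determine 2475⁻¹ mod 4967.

3506

Apply the Euclidean algorithm and back-substitute:
4967 = 2×2475 + 17
2475 = 145×17 + 10
17 = 1×10 + 7
10 = 1×7 + 3
7 = 2×3 + 1
3 = 3×1 + 0
gcd(2475, 4967) = 1, so the inverse exists.
Bézout: 1 = 728×4967 − 1461×2475.
So 2475⁻¹ ≡ −1461 ≡ 3506 (mod 4967).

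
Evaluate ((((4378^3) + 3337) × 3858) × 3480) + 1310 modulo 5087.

1585

(4378)^3 ≡ 4565 (mod 5087)
4565 + 3337 = 7902 ≡ 2815 (mod 5087)
2815 × 3858 = 10860270 ≡ 4612 (mod 5087)
4612 × 3480 = 16049760 ≡ 275 (mod 5087)
275 + 1310 = 1585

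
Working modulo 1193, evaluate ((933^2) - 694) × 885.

(933)^2 ≡ 792 (mod 1193)
792 - 694 = 98
98 × 885 = 86730 ≡ 834 (mod 1193)

834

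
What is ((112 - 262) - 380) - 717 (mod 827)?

112 - 262 = -150 ≡ 677 (mod 827)
677 - 380 = 297
297 - 717 = -420 ≡ 407 (mod 827)

407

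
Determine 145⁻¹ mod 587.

Apply the Euclidean algorithm and back-substitute:
587 = 4*145 + 7
145 = 20*7 + 5
7 = 1*5 + 2
5 = 2*2 + 1
2 = 2*1 + 0
gcd(145, 587) = 1, so the inverse exists.
Back-substitute for 1:
1 = 1*5 − 2*2
  = −2*7 + 3*5
  = 3*145 − 62*7
  = −62*587 + 251*145
So 145⁻¹ ≡ 251 (mod 587).

251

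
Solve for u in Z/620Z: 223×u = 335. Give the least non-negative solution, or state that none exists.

gcd(223, 620) = 1, so a unique solution mod 620 exists.
223⁻¹ ≡ 367 (mod 620).
u ≡ 367×335 ≡ 185 (mod 620).

185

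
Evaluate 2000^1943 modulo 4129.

767

Compute successive squares:
1943 in binary is 11110010111, i.e. 1943 = 1024 + 512 + 256 + 128 + 16 + 4 + 2 + 1.
2000^1 ≡ 2000 (mod 4129)
2000^2 ≡ 2000^2 = 4000000 ≡ 3128 (mod 4129)
2000^4 ≡ 3128^2 = 9784384 ≡ 2783 (mod 4129)
2000^8 ≡ 2783^2 = 7745089 ≡ 3214 (mod 4129)
2000^16 ≡ 3214^2 = 10329796 ≡ 3167 (mod 4129)
2000^32 ≡ 3167^2 = 10029889 ≡ 548 (mod 4129)
2000^64 ≡ 548^2 = 300304 ≡ 3016 (mod 4129)
2000^128 ≡ 3016^2 = 9096256 ≡ 69 (mod 4129)
2000^256 ≡ 69^2 = 4761 ≡ 632 (mod 4129)
2000^512 ≡ 632^2 = 399424 ≡ 3040 (mod 4129)
2000^1024 ≡ 3040^2 = 9241600 ≡ 898 (mod 4129)
2000^1943 = 2000^1024 × 2000^512 × 2000^256 × 2000^128 × 2000^16 × 2000^4 × 2000^2 × 2000^1 ≡ 898 × 3040 × 632 × 69 × 3167 × 2783 × 3128 × 2000 (mod 4129).
Accumulate the product:
898 × 3040 = 2729920 ≡ 651
651 × 632 = 411432 ≡ 2661
2661 × 69 = 183609 ≡ 1933
1933 × 3167 = 6121811 ≡ 2633
2633 × 2783 = 7327639 ≡ 2793
2793 × 3128 = 8736504 ≡ 3669
3669 × 2000 = 7338000 ≡ 767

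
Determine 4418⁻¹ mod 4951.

Run the extended Euclidean algorithm:
4951 = 1*4418 + 533
4418 = 8*533 + 154
533 = 3*154 + 71
154 = 2*71 + 12
71 = 5*12 + 11
12 = 1*11 + 1
11 = 11*1 + 0
gcd(4418, 4951) = 1, so the inverse exists.
Back-substitute for 1:
1 = 1*12 − 1*11
  = −1*71 + 6*12
  = 6*154 − 13*71
  = −13*533 + 45*154
  = 45*4418 − 373*533
  = −373*4951 + 418*4418
So 4418⁻¹ ≡ 418 (mod 4951).

418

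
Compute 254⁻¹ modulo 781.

781 = 3×254 + 19
254 = 13×19 + 7
19 = 2×7 + 5
7 = 1×5 + 2
5 = 2×2 + 1
2 = 2×1 + 0
gcd(254, 781) = 1, so the inverse exists.
Back-substitute for 1:
1 = 1×5 − 2×2
  = −2×7 + 3×5
  = 3×19 − 8×7
  = −8×254 + 107×19
  = 107×781 − 329×254
So 254⁻¹ ≡ −329 ≡ 452 (mod 781).

452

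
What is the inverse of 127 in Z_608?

Run the extended Euclidean algorithm:
608 = 4×127 + 100
127 = 1×100 + 27
100 = 3×27 + 19
27 = 1×19 + 8
19 = 2×8 + 3
8 = 2×3 + 2
3 = 1×2 + 1
2 = 2×1 + 0
gcd(127, 608) = 1, so the inverse exists.
Back-substitute for 1:
1 = 1×3 − 1×2
  = −1×8 + 3×3
  = 3×19 − 7×8
  = −7×27 + 10×19
  = 10×100 − 37×27
  = −37×127 + 47×100
  = 47×608 − 225×127
So 127⁻¹ ≡ −225 ≡ 383 (mod 608).

383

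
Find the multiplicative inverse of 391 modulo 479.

Apply the Euclidean algorithm and back-substitute:
479 = 1·391 + 88
391 = 4·88 + 39
88 = 2·39 + 10
39 = 3·10 + 9
10 = 1·9 + 1
9 = 9·1 + 0
gcd(391, 479) = 1, so the inverse exists.
Back-substitute for 1:
1 = 1·10 − 1·9
  = −1·39 + 4·10
  = 4·88 − 9·39
  = −9·391 + 40·88
  = 40·479 − 49·391
So 391⁻¹ ≡ −49 ≡ 430 (mod 479).

430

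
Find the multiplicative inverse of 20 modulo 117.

41

By the extended Euclidean algorithm:
117 = 5·20 + 17
20 = 1·17 + 3
17 = 5·3 + 2
3 = 1·2 + 1
2 = 2·1 + 0
gcd(20, 117) = 1, so the inverse exists.
Back-substitute for 1:
1 = 1·3 − 1·2
  = −1·17 + 6·3
  = 6·20 − 7·17
  = −7·117 + 41·20
So 20⁻¹ ≡ 41 (mod 117).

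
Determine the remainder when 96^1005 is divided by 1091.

Using repeated squaring:
1005 in binary is 1111101101, i.e. 1005 = 512 + 256 + 128 + 64 + 32 + 8 + 4 + 1.
96^1 ≡ 96 (mod 1091)
96^2 ≡ 96^2 = 9216 ≡ 488 (mod 1091)
96^4 ≡ 488^2 = 238144 ≡ 306 (mod 1091)
96^8 ≡ 306^2 = 93636 ≡ 901 (mod 1091)
96^16 ≡ 901^2 = 811801 ≡ 97 (mod 1091)
96^32 ≡ 97^2 = 9409 ≡ 681 (mod 1091)
96^64 ≡ 681^2 = 463761 ≡ 86 (mod 1091)
96^128 ≡ 86^2 = 7396 ≡ 850 (mod 1091)
96^256 ≡ 850^2 = 722500 ≡ 258 (mod 1091)
96^512 ≡ 258^2 = 66564 ≡ 13 (mod 1091)
96^1005 = 96^512 * 96^256 * 96^128 * 96^64 * 96^32 * 96^8 * 96^4 * 96^1 ≡ 13 * 258 * 850 * 86 * 681 * 901 * 306 * 96 (mod 1091).
Accumulate the product:
13 * 258 = 3354 ≡ 81
81 * 850 = 68850 ≡ 117
117 * 86 = 10062 ≡ 243
243 * 681 = 165483 ≡ 742
742 * 901 = 668542 ≡ 850
850 * 306 = 260100 ≡ 442
442 * 96 = 42432 ≡ 974

974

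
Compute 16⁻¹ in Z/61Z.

42

By the extended Euclidean algorithm:
61 = 3·16 + 13
16 = 1·13 + 3
13 = 4·3 + 1
3 = 3·1 + 0
gcd(16, 61) = 1, so the inverse exists.
Back-substitute for 1:
1 = 1·13 − 4·3
  = −4·16 + 5·13
  = 5·61 − 19·16
So 16⁻¹ ≡ −19 ≡ 42 (mod 61).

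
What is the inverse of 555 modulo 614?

333

Apply the Euclidean algorithm and back-substitute:
614 = 1·555 + 59
555 = 9·59 + 24
59 = 2·24 + 11
24 = 2·11 + 2
11 = 5·2 + 1
2 = 2·1 + 0
gcd(555, 614) = 1, so the inverse exists.
Back-substitute for 1:
1 = 1·11 − 5·2
  = −5·24 + 11·11
  = 11·59 − 27·24
  = −27·555 + 254·59
  = 254·614 − 281·555
So 555⁻¹ ≡ −281 ≡ 333 (mod 614).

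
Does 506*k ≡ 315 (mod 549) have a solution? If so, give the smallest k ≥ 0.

gcd(506, 549) = 1, so a unique solution mod 549 exists.
506⁻¹ ≡ 383 (mod 549).
k ≡ 383*315 ≡ 414 (mod 549).

414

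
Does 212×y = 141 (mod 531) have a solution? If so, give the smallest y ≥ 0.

gcd(212, 531) = 1, so a unique solution mod 531 exists.
212⁻¹ ≡ 263 (mod 531).
y ≡ 263×141 ≡ 444 (mod 531).

444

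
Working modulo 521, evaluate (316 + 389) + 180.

316 + 389 = 705 ≡ 184 (mod 521)
184 + 180 = 364

364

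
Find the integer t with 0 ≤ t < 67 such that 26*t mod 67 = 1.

By the extended Euclidean algorithm:
67 = 2*26 + 15
26 = 1*15 + 11
15 = 1*11 + 4
11 = 2*4 + 3
4 = 1*3 + 1
3 = 3*1 + 0
gcd(26, 67) = 1, so the inverse exists.
Back-substitute for 1:
1 = 1*4 − 1*3
  = −1*11 + 3*4
  = 3*15 − 4*11
  = −4*26 + 7*15
  = 7*67 − 18*26
So 26⁻¹ ≡ −18 ≡ 49 (mod 67).

49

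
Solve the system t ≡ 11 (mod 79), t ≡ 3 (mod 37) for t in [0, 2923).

2223

79⁻¹ mod 37: 79*15 ≡ 1 (mod 37), so 79⁻¹ ≡ 15.
t = 11 + 79*((3 − 11)*15 mod 37) = 11 + 79*28 = 2223.
Check: 2223 mod 79 = 11, 2223 mod 37 = 3. ✓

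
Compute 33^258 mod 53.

Compute successive squares:
258 in binary is 100000010, i.e. 258 = 256 + 2.
33^1 ≡ 33 (mod 53)
33^2 ≡ 33^2 = 1089 ≡ 29 (mod 53)
33^4 ≡ 29^2 = 841 ≡ 46 (mod 53)
33^8 ≡ 46^2 = 2116 ≡ 49 (mod 53)
33^16 ≡ 49^2 = 2401 ≡ 16 (mod 53)
33^32 ≡ 16^2 = 256 ≡ 44 (mod 53)
33^64 ≡ 44^2 = 1936 ≡ 28 (mod 53)
33^128 ≡ 28^2 = 784 ≡ 42 (mod 53)
33^256 ≡ 42^2 = 1764 ≡ 15 (mod 53)
33^258 = 33^256 * 33^2 ≡ 15 * 29 (mod 53).
15 * 29 = 435 ≡ 11 (mod 53).

11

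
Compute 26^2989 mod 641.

Using repeated squaring:
2989 in binary is 101110101101, i.e. 2989 = 2048 + 512 + 256 + 128 + 32 + 8 + 4 + 1.
26^1 ≡ 26 (mod 641)
26^2 ≡ 26^2 = 676 ≡ 35 (mod 641)
26^4 ≡ 35^2 = 1225 ≡ 584 (mod 641)
26^8 ≡ 584^2 = 341056 ≡ 44 (mod 641)
26^16 ≡ 44^2 = 1936 ≡ 13 (mod 641)
26^32 ≡ 13^2 = 169 (mod 641)
26^64 ≡ 169^2 = 28561 ≡ 357 (mod 641)
26^128 ≡ 357^2 = 127449 ≡ 531 (mod 641)
26^256 ≡ 531^2 = 281961 ≡ 562 (mod 641)
26^512 ≡ 562^2 = 315844 ≡ 472 (mod 641)
26^1024 ≡ 472^2 = 222784 ≡ 357 (mod 641)
26^2048 ≡ 357^2 = 127449 ≡ 531 (mod 641)
26^2989 = 26^2048 * 26^512 * 26^256 * 26^128 * 26^32 * 26^8 * 26^4 * 26^1 ≡ 531 * 472 * 562 * 531 * 169 * 44 * 584 * 26 (mod 641).
Accumulate the product:
531 * 472 = 250632 ≡ 1
1 * 562 = 562
562 * 531 = 298422 ≡ 357
357 * 169 = 60333 ≡ 79
79 * 44 = 3476 ≡ 271
271 * 584 = 158264 ≡ 578
578 * 26 = 15028 ≡ 285

285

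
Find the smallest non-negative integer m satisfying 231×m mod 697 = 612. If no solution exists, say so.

gcd(231, 697) = 1, so a unique solution mod 697 exists.
231⁻¹ ≡ 522 (mod 697).
m ≡ 522×612 ≡ 238 (mod 697).

238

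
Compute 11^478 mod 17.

9

11^1 ≡ 11 (mod 17)
11^2 ≡ 11^2 = 121 ≡ 2 (mod 17)
11^4 ≡ 2^2 = 4 (mod 17)
11^8 ≡ 4^2 = 16 (mod 17)
11^16 ≡ 16^2 = 256 ≡ 1 (mod 17)
11^32 ≡ 1^2 = 1 (mod 17)
11^64 ≡ 1^2 = 1 (mod 17)
11^128 ≡ 1^2 = 1 (mod 17)
11^256 ≡ 1^2 = 1 (mod 17)
11^478 = 11^256 * 11^128 * 11^64 * 11^16 * 11^8 * 11^4 * 11^2 ≡ 1 * 1 * 1 * 1 * 16 * 4 * 2 (mod 17).
Accumulate the product:
1 * 1 = 1
1 * 1 = 1
1 * 1 = 1
1 * 16 = 16
16 * 4 = 64 ≡ 13
13 * 2 = 26 ≡ 9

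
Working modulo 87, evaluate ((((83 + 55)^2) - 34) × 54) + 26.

53

83 + 55 = 138 ≡ 51 (mod 87)
(51)^2 ≡ 78 (mod 87)
78 - 34 = 44
44 × 54 = 2376 ≡ 27 (mod 87)
27 + 26 = 53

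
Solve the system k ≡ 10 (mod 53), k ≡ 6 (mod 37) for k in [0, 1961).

487

53⁻¹ mod 37: 53*7 ≡ 1 (mod 37), so 53⁻¹ ≡ 7.
k = 10 + 53*((6 − 10)*7 mod 37) = 10 + 53*9 = 487.
Check: 487 mod 53 = 10, 487 mod 37 = 6. ✓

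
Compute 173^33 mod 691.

33 in binary is 100001, i.e. 33 = 32 + 1.
173^1 ≡ 173 (mod 691)
173^2 ≡ 173^2 = 29929 ≡ 216 (mod 691)
173^4 ≡ 216^2 = 46656 ≡ 359 (mod 691)
173^8 ≡ 359^2 = 128881 ≡ 355 (mod 691)
173^16 ≡ 355^2 = 126025 ≡ 263 (mod 691)
173^32 ≡ 263^2 = 69169 ≡ 69 (mod 691)
173^33 = 173^32 · 173^1 ≡ 69 · 173 (mod 691).
69 · 173 = 11937 ≡ 190 (mod 691).

190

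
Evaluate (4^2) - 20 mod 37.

33

(4)^2 ≡ 16 (mod 37)
16 - 20 = -4 ≡ 33 (mod 37)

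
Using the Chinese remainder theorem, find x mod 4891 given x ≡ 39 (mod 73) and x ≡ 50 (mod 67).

988

73⁻¹ mod 67: 73·56 ≡ 1 (mod 67), so 73⁻¹ ≡ 56.
x = 39 + 73·((50 − 39)·56 mod 67) = 39 + 73·13 = 988.
Check: 988 mod 73 = 39, 988 mod 67 = 50. ✓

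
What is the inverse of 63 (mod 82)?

69

82 = 1·63 + 19
63 = 3·19 + 6
19 = 3·6 + 1
6 = 6·1 + 0
gcd(63, 82) = 1, so the inverse exists.
Bézout: 1 = 10·82 − 13·63.
So 63⁻¹ ≡ −13 ≡ 69 (mod 82).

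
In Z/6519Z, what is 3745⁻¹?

3283

Run the extended Euclidean algorithm:
6519 = 1×3745 + 2774
3745 = 1×2774 + 971
2774 = 2×971 + 832
971 = 1×832 + 139
832 = 5×139 + 137
139 = 1×137 + 2
137 = 68×2 + 1
2 = 2×1 + 0
gcd(3745, 6519) = 1, so the inverse exists.
Back-substitute for 1:
1 = 1×137 − 68×2
  = −68×139 + 69×137
  = 69×832 − 413×139
  = −413×971 + 482×832
  = 482×2774 − 1377×971
  = −1377×3745 + 1859×2774
  = 1859×6519 − 3236×3745
So 3745⁻¹ ≡ −3236 ≡ 3283 (mod 6519).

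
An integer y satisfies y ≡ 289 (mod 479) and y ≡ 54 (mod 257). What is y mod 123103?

479⁻¹ mod 257: 479×22 ≡ 1 (mod 257), so 479⁻¹ ≡ 22.
y = 289 + 479×((54 − 289)×22 mod 257) = 289 + 479×227 = 109022.

109022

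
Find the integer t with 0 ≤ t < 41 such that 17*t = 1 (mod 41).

Run the extended Euclidean algorithm:
41 = 2×17 + 7
17 = 2×7 + 3
7 = 2×3 + 1
3 = 3×1 + 0
gcd(17, 41) = 1, so the inverse exists.
Bézout: 1 = 5×41 − 12×17.
So 17⁻¹ ≡ −12 ≡ 29 (mod 41).

29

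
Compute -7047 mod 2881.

-7047 = -3*2881 + 1596, so -7047 ≡ 1596 (mod 2881).

1596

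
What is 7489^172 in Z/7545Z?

Using repeated squaring:
172 in binary is 10101100, i.e. 172 = 128 + 32 + 8 + 4.
7489^1 ≡ 7489 (mod 7545)
7489^2 ≡ 7489^2 = 56085121 ≡ 3136 (mod 7545)
7489^4 ≡ 3136^2 = 9834496 ≡ 3361 (mod 7545)
7489^8 ≡ 3361^2 = 11296321 ≡ 1456 (mod 7545)
7489^16 ≡ 1456^2 = 2119936 ≡ 7336 (mod 7545)
7489^32 ≡ 7336^2 = 53816896 ≡ 5956 (mod 7545)
7489^64 ≡ 5956^2 = 35473936 ≡ 4891 (mod 7545)
7489^128 ≡ 4891^2 = 23921881 ≡ 4231 (mod 7545)
7489^172 = 7489^128 * 7489^32 * 7489^8 * 7489^4 ≡ 4231 * 5956 * 1456 * 3361 (mod 7545).
Accumulate the product:
4231 * 5956 = 25199836 ≡ 7081
7081 * 1456 = 10309936 ≡ 3466
3466 * 3361 = 11649226 ≡ 7291

7291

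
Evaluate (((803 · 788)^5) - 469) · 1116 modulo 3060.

803 · 788 = 632764 ≡ 2404 (mod 3060)
(2404)^5 ≡ 1864 (mod 3060)
1864 - 469 = 1395
1395 · 1116 = 1556820 ≡ 2340 (mod 3060)

2340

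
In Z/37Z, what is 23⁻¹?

37 = 1*23 + 14
23 = 1*14 + 9
14 = 1*9 + 5
9 = 1*5 + 4
5 = 1*4 + 1
4 = 4*1 + 0
gcd(23, 37) = 1, so the inverse exists.
Bézout: 1 = 5*37 − 8*23.
So 23⁻¹ ≡ −8 ≡ 29 (mod 37).

29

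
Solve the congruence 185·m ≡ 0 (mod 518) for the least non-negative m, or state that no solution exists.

gcd(185, 518) = 37, and 37 | 0, so solutions exist.
Divide through by 37: 5·m = 0 (mod 14).
5⁻¹ ≡ 3 (mod 14).
m ≡ 3·0 ≡ 0 (mod 14).
The smallest non-negative solution is m = 0.

0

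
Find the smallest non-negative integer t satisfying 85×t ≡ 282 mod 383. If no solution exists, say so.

143

gcd(85, 383) = 1, so a unique solution mod 383 exists.
85⁻¹ ≡ 374 (mod 383).
t ≡ 374×282 ≡ 143 (mod 383).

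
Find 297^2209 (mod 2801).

297^1 ≡ 297 (mod 2801)
297^2 ≡ 297^2 = 88209 ≡ 1378 (mod 2801)
297^4 ≡ 1378^2 = 1898884 ≡ 2607 (mod 2801)
297^8 ≡ 2607^2 = 6796449 ≡ 1223 (mod 2801)
297^16 ≡ 1223^2 = 1495729 ≡ 2796 (mod 2801)
297^32 ≡ 2796^2 = 7817616 ≡ 25 (mod 2801)
297^64 ≡ 25^2 = 625 (mod 2801)
297^128 ≡ 625^2 = 390625 ≡ 1286 (mod 2801)
297^256 ≡ 1286^2 = 1653796 ≡ 1206 (mod 2801)
297^512 ≡ 1206^2 = 1454436 ≡ 717 (mod 2801)
297^1024 ≡ 717^2 = 514089 ≡ 1506 (mod 2801)
297^2048 ≡ 1506^2 = 2268036 ≡ 2027 (mod 2801)
297^2209 = 297^2048 × 297^128 × 297^32 × 297^1 ≡ 2027 × 1286 × 25 × 297 (mod 2801).
Accumulate the product:
2027 × 1286 = 2606722 ≡ 1792
1792 × 25 = 44800 ≡ 2785
2785 × 297 = 827145 ≡ 850

850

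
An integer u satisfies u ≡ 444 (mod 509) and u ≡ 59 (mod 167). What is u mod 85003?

509⁻¹ mod 167: 509×21 ≡ 1 (mod 167), so 509⁻¹ ≡ 21.
u = 444 + 509×((59 − 444)×21 mod 167) = 444 + 509×98 = 50326.

50326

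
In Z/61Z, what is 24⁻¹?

28

Apply the Euclidean algorithm and back-substitute:
61 = 2*24 + 13
24 = 1*13 + 11
13 = 1*11 + 2
11 = 5*2 + 1
2 = 2*1 + 0
gcd(24, 61) = 1, so the inverse exists.
Bézout: 1 = −11*61 + 28*24.
So 24⁻¹ ≡ 28 (mod 61).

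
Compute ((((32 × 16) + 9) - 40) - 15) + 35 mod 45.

32 × 16 = 512 ≡ 17 (mod 45)
17 + 9 = 26
26 - 40 = -14 ≡ 31 (mod 45)
31 - 15 = 16
16 + 35 = 51 ≡ 6 (mod 45)

6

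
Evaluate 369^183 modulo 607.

183 in binary is 10110111, i.e. 183 = 128 + 32 + 16 + 4 + 2 + 1.
369^1 ≡ 369 (mod 607)
369^2 ≡ 369^2 = 136161 ≡ 193 (mod 607)
369^4 ≡ 193^2 = 37249 ≡ 222 (mod 607)
369^8 ≡ 222^2 = 49284 ≡ 117 (mod 607)
369^16 ≡ 117^2 = 13689 ≡ 335 (mod 607)
369^32 ≡ 335^2 = 112225 ≡ 537 (mod 607)
369^64 ≡ 537^2 = 288369 ≡ 44 (mod 607)
369^128 ≡ 44^2 = 1936 ≡ 115 (mod 607)
369^183 = 369^128 * 369^32 * 369^16 * 369^4 * 369^2 * 369^1 ≡ 115 * 537 * 335 * 222 * 193 * 369 (mod 607).
Accumulate the product:
115 * 537 = 61755 ≡ 448
448 * 335 = 150080 ≡ 151
151 * 222 = 33522 ≡ 137
137 * 193 = 26441 ≡ 340
340 * 369 = 125460 ≡ 418

418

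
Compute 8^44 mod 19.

By square-and-multiply:
44 in binary is 101100, i.e. 44 = 32 + 8 + 4.
8^1 ≡ 8 (mod 19)
8^2 ≡ 8^2 = 64 ≡ 7 (mod 19)
8^4 ≡ 7^2 = 49 ≡ 11 (mod 19)
8^8 ≡ 11^2 = 121 ≡ 7 (mod 19)
8^16 ≡ 7^2 = 49 ≡ 11 (mod 19)
8^32 ≡ 11^2 = 121 ≡ 7 (mod 19)
8^44 = 8^32 × 8^8 × 8^4 ≡ 7 × 7 × 11 (mod 19).
Accumulate the product:
7 × 7 = 49 ≡ 11
11 × 11 = 121 ≡ 7

7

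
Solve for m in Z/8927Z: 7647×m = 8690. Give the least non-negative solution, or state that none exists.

4108

gcd(7647, 8927) = 1, so a unique solution mod 8927 exists.
7647⁻¹ ≡ 3787 (mod 8927).
m ≡ 3787×8690 ≡ 4108 (mod 8927).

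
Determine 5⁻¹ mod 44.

9

44 = 8·5 + 4
5 = 1·4 + 1
4 = 4·1 + 0
gcd(5, 44) = 1, so the inverse exists.
Back-substitute for 1:
1 = 1·5 − 1·4
  = −1·44 + 9·5
So 5⁻¹ ≡ 9 (mod 44).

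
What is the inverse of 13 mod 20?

17

Run the extended Euclidean algorithm:
20 = 1×13 + 7
13 = 1×7 + 6
7 = 1×6 + 1
6 = 6×1 + 0
gcd(13, 20) = 1, so the inverse exists.
Bézout: 1 = 2×20 − 3×13.
So 13⁻¹ ≡ −3 ≡ 17 (mod 20).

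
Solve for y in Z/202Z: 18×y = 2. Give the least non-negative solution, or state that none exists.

gcd(18, 202) = 2, and 2 | 2, so solutions exist.
Divide through by 2: 9×y ≡ 1 (mod 101).
9⁻¹ ≡ 45 (mod 101).
y ≡ 45×1 ≡ 45 (mod 101).
The smallest non-negative solution is y = 45.

45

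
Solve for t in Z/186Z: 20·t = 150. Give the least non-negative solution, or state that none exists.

54

gcd(20, 186) = 2, and 2 | 150, so solutions exist.
Divide through by 2: 10·t ≡ 75 (mod 93).
10⁻¹ ≡ 28 (mod 93).
t ≡ 28·75 ≡ 54 (mod 93).
The smallest non-negative solution is t = 54.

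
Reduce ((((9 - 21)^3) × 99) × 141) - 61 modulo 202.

11

9 - 21 = -12 ≡ 190 (mod 202)
(190)^3 ≡ 90 (mod 202)
90 × 99 = 8910 ≡ 22 (mod 202)
22 × 141 = 3102 ≡ 72 (mod 202)
72 - 61 = 11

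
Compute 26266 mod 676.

26266 = 38×676 + 578, so 26266 ≡ 578 (mod 676).

578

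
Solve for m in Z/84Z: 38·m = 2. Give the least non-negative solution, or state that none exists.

31

gcd(38, 84) = 2, and 2 | 2, so solutions exist.
Divide through by 2: 19·m ≡ 1 mod 42.
19⁻¹ ≡ 31 (mod 42).
m ≡ 31·1 ≡ 31 (mod 42).
The smallest non-negative solution is m = 31.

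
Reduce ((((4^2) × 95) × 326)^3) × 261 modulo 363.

(4)^2 ≡ 16 (mod 363)
16 × 95 = 1520 ≡ 68 (mod 363)
68 × 326 = 22168 ≡ 25 (mod 363)
(25)^3 ≡ 16 (mod 363)
16 × 261 = 4176 ≡ 183 (mod 363)

183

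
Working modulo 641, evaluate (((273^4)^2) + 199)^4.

433

(273)^4 ≡ 443 (mod 641)
(443)^2 ≡ 103 (mod 641)
103 + 199 = 302
(302)^4 ≡ 433 (mod 641)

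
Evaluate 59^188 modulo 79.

31

188 in binary is 10111100, i.e. 188 = 128 + 32 + 16 + 8 + 4.
59^1 ≡ 59 (mod 79)
59^2 ≡ 59^2 = 3481 ≡ 5 (mod 79)
59^4 ≡ 5^2 = 25 (mod 79)
59^8 ≡ 25^2 = 625 ≡ 72 (mod 79)
59^16 ≡ 72^2 = 5184 ≡ 49 (mod 79)
59^32 ≡ 49^2 = 2401 ≡ 31 (mod 79)
59^64 ≡ 31^2 = 961 ≡ 13 (mod 79)
59^128 ≡ 13^2 = 169 ≡ 11 (mod 79)
59^188 = 59^128 × 59^32 × 59^16 × 59^8 × 59^4 ≡ 11 × 31 × 49 × 72 × 25 (mod 79).
Accumulate the product:
11 × 31 = 341 ≡ 25
25 × 49 = 1225 ≡ 40
40 × 72 = 2880 ≡ 36
36 × 25 = 900 ≡ 31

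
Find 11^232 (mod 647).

87

Using repeated squaring:
232 in binary is 11101000, i.e. 232 = 128 + 64 + 32 + 8.
11^1 ≡ 11 (mod 647)
11^2 ≡ 11^2 = 121 (mod 647)
11^4 ≡ 121^2 = 14641 ≡ 407 (mod 647)
11^8 ≡ 407^2 = 165649 ≡ 17 (mod 647)
11^16 ≡ 17^2 = 289 (mod 647)
11^32 ≡ 289^2 = 83521 ≡ 58 (mod 647)
11^64 ≡ 58^2 = 3364 ≡ 129 (mod 647)
11^128 ≡ 129^2 = 16641 ≡ 466 (mod 647)
11^232 = 11^128 · 11^64 · 11^32 · 11^8 ≡ 466 · 129 · 58 · 17 (mod 647).
Accumulate the product:
466 · 129 = 60114 ≡ 590
590 · 58 = 34220 ≡ 576
576 · 17 = 9792 ≡ 87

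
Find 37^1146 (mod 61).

37^1 ≡ 37 (mod 61)
37^2 ≡ 37^2 = 1369 ≡ 27 (mod 61)
37^4 ≡ 27^2 = 729 ≡ 58 (mod 61)
37^8 ≡ 58^2 = 3364 ≡ 9 (mod 61)
37^16 ≡ 9^2 = 81 ≡ 20 (mod 61)
37^32 ≡ 20^2 = 400 ≡ 34 (mod 61)
37^64 ≡ 34^2 = 1156 ≡ 58 (mod 61)
37^128 ≡ 58^2 = 3364 ≡ 9 (mod 61)
37^256 ≡ 9^2 = 81 ≡ 20 (mod 61)
37^512 ≡ 20^2 = 400 ≡ 34 (mod 61)
37^1024 ≡ 34^2 = 1156 ≡ 58 (mod 61)
37^1146 = 37^1024 * 37^64 * 37^32 * 37^16 * 37^8 * 37^2 ≡ 58 * 58 * 34 * 20 * 9 * 27 (mod 61).
Accumulate the product:
58 * 58 = 3364 ≡ 9
9 * 34 = 306 ≡ 1
1 * 20 = 20
20 * 9 = 180 ≡ 58
58 * 27 = 1566 ≡ 41

41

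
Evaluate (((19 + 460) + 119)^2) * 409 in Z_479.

19 + 460 = 479 ≡ 0 (mod 479)
0 + 119 = 119
(119)^2 ≡ 270 (mod 479)
270 * 409 = 110430 ≡ 260 (mod 479)

260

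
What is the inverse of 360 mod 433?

172

Apply the Euclidean algorithm and back-substitute:
433 = 1·360 + 73
360 = 4·73 + 68
73 = 1·68 + 5
68 = 13·5 + 3
5 = 1·3 + 2
3 = 1·2 + 1
2 = 2·1 + 0
gcd(360, 433) = 1, so the inverse exists.
Back-substitute for 1:
1 = 1·3 − 1·2
  = −1·5 + 2·3
  = 2·68 − 27·5
  = −27·73 + 29·68
  = 29·360 − 143·73
  = −143·433 + 172·360
So 360⁻¹ ≡ 172 (mod 433).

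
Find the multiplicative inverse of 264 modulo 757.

Run the extended Euclidean algorithm:
757 = 2×264 + 229
264 = 1×229 + 35
229 = 6×35 + 19
35 = 1×19 + 16
19 = 1×16 + 3
16 = 5×3 + 1
3 = 3×1 + 0
gcd(264, 757) = 1, so the inverse exists.
Back-substitute for 1:
1 = 1×16 − 5×3
  = −5×19 + 6×16
  = 6×35 − 11×19
  = −11×229 + 72×35
  = 72×264 − 83×229
  = −83×757 + 238×264
So 264⁻¹ ≡ 238 (mod 757).

238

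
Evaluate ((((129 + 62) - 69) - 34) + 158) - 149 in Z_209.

129 + 62 = 191
191 - 69 = 122
122 - 34 = 88
88 + 158 = 246 ≡ 37 (mod 209)
37 - 149 = -112 ≡ 97 (mod 209)

97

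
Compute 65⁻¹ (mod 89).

63

89 = 1×65 + 24
65 = 2×24 + 17
24 = 1×17 + 7
17 = 2×7 + 3
7 = 2×3 + 1
3 = 3×1 + 0
gcd(65, 89) = 1, so the inverse exists.
Bézout: 1 = 19×89 − 26×65.
So 65⁻¹ ≡ −26 ≡ 63 (mod 89).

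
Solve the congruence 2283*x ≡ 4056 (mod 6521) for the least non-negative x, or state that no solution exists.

6240

gcd(2283, 6521) = 1, so a unique solution mod 6521 exists.
2283⁻¹ ≡ 2008 (mod 6521).
x ≡ 2008*4056 ≡ 6240 (mod 6521).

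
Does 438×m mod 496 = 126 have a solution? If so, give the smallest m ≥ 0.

109

gcd(438, 496) = 2, and 2 | 126, so solutions exist.
Divide through by 2: 219×m ≡ 63 mod 248.
219⁻¹ ≡ 171 (mod 248).
m ≡ 171×63 ≡ 109 (mod 248).
The smallest non-negative solution is m = 109.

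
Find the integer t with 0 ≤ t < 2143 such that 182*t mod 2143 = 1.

By the extended Euclidean algorithm:
2143 = 11*182 + 141
182 = 1*141 + 41
141 = 3*41 + 18
41 = 2*18 + 5
18 = 3*5 + 3
5 = 1*3 + 2
3 = 1*2 + 1
2 = 2*1 + 0
gcd(182, 2143) = 1, so the inverse exists.
Bézout: 1 = 71*2143 − 836*182.
So 182⁻¹ ≡ −836 ≡ 1307 (mod 2143).

1307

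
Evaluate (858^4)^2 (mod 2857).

(858)^4 ≡ 1694 (mod 2857)
(1694)^2 ≡ 1208 (mod 2857)

1208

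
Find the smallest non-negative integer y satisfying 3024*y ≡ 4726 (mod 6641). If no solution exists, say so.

656

gcd(3024, 6641) = 1, so a unique solution mod 6641 exists.
3024⁻¹ ≡ 4390 (mod 6641).
y ≡ 4390*4726 ≡ 656 (mod 6641).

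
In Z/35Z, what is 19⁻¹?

24

Apply the Euclidean algorithm and back-substitute:
35 = 1*19 + 16
19 = 1*16 + 3
16 = 5*3 + 1
3 = 3*1 + 0
gcd(19, 35) = 1, so the inverse exists.
Bézout: 1 = 6*35 − 11*19.
So 19⁻¹ ≡ −11 ≡ 24 (mod 35).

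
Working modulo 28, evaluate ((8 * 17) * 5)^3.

8

8 * 17 = 136 ≡ 24 (mod 28)
24 * 5 = 120 ≡ 8 (mod 28)
(8)^3 ≡ 8 (mod 28)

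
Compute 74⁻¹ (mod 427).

352

Apply the Euclidean algorithm and back-substitute:
427 = 5*74 + 57
74 = 1*57 + 17
57 = 3*17 + 6
17 = 2*6 + 5
6 = 1*5 + 1
5 = 5*1 + 0
gcd(74, 427) = 1, so the inverse exists.
Back-substitute for 1:
1 = 1*6 − 1*5
  = −1*17 + 3*6
  = 3*57 − 10*17
  = −10*74 + 13*57
  = 13*427 − 75*74
So 74⁻¹ ≡ −75 ≡ 352 (mod 427).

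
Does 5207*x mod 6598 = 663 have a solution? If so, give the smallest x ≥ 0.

3761

gcd(5207, 6598) = 1, so a unique solution mod 6598 exists.
5207⁻¹ ≡ 3031 (mod 6598).
x ≡ 3031*663 ≡ 3761 (mod 6598).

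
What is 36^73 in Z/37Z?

36

By square-and-multiply:
73 in binary is 1001001, i.e. 73 = 64 + 8 + 1.
36^1 ≡ 36 (mod 37)
36^2 ≡ 36^2 = 1296 ≡ 1 (mod 37)
36^4 ≡ 1^2 = 1 (mod 37)
36^8 ≡ 1^2 = 1 (mod 37)
36^16 ≡ 1^2 = 1 (mod 37)
36^32 ≡ 1^2 = 1 (mod 37)
36^64 ≡ 1^2 = 1 (mod 37)
36^73 = 36^64 · 36^8 · 36^1 ≡ 1 · 1 · 36 (mod 37).
Accumulate the product:
1 · 1 = 1
1 · 36 = 36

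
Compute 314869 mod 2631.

1780

314869 = 119·2631 + 1780, so 314869 ≡ 1780 (mod 2631).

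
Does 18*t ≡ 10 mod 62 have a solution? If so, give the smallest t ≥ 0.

gcd(18, 62) = 2, and 2 | 10, so solutions exist.
Divide through by 2: 9*t mod 31 = 5.
9⁻¹ ≡ 7 (mod 31).
t ≡ 7*5 ≡ 4 (mod 31).
The smallest non-negative solution is t = 4.

4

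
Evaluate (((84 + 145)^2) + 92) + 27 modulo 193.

84 + 145 = 229 ≡ 36 (mod 193)
(36)^2 ≡ 138 (mod 193)
138 + 92 = 230 ≡ 37 (mod 193)
37 + 27 = 64

64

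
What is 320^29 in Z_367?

293

29 in binary is 11101, i.e. 29 = 16 + 8 + 4 + 1.
320^1 ≡ 320 (mod 367)
320^2 ≡ 320^2 = 102400 ≡ 7 (mod 367)
320^4 ≡ 7^2 = 49 (mod 367)
320^8 ≡ 49^2 = 2401 ≡ 199 (mod 367)
320^16 ≡ 199^2 = 39601 ≡ 332 (mod 367)
320^29 = 320^16 * 320^8 * 320^4 * 320^1 ≡ 332 * 199 * 49 * 320 (mod 367).
Accumulate the product:
332 * 199 = 66068 ≡ 8
8 * 49 = 392 ≡ 25
25 * 320 = 8000 ≡ 293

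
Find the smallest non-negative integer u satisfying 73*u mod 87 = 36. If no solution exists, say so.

gcd(73, 87) = 1, so a unique solution mod 87 exists.
73⁻¹ ≡ 31 (mod 87).
u ≡ 31*36 ≡ 72 (mod 87).

72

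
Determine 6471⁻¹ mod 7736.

159

7736 = 1·6471 + 1265
6471 = 5·1265 + 146
1265 = 8·146 + 97
146 = 1·97 + 49
97 = 1·49 + 48
49 = 1·48 + 1
48 = 48·1 + 0
gcd(6471, 7736) = 1, so the inverse exists.
Bézout: 1 = −133·7736 + 159·6471.
So 6471⁻¹ ≡ 159 (mod 7736).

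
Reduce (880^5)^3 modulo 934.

270

(880)^5 ≡ 584 (mod 934)
(584)^3 ≡ 270 (mod 934)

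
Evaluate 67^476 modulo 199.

116

By square-and-multiply:
67^1 ≡ 67 (mod 199)
67^2 ≡ 67^2 = 4489 ≡ 111 (mod 199)
67^4 ≡ 111^2 = 12321 ≡ 182 (mod 199)
67^8 ≡ 182^2 = 33124 ≡ 90 (mod 199)
67^16 ≡ 90^2 = 8100 ≡ 140 (mod 199)
67^32 ≡ 140^2 = 19600 ≡ 98 (mod 199)
67^64 ≡ 98^2 = 9604 ≡ 52 (mod 199)
67^128 ≡ 52^2 = 2704 ≡ 117 (mod 199)
67^256 ≡ 117^2 = 13689 ≡ 157 (mod 199)
67^476 = 67^256 * 67^128 * 67^64 * 67^16 * 67^8 * 67^4 ≡ 157 * 117 * 52 * 140 * 90 * 182 (mod 199).
Accumulate the product:
157 * 117 = 18369 ≡ 61
61 * 52 = 3172 ≡ 187
187 * 140 = 26180 ≡ 111
111 * 90 = 9990 ≡ 40
40 * 182 = 7280 ≡ 116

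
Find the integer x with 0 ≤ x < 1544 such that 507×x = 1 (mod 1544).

Run the extended Euclidean algorithm:
1544 = 3*507 + 23
507 = 22*23 + 1
23 = 23*1 + 0
gcd(507, 1544) = 1, so the inverse exists.
Back-substitute for 1:
1 = 1*507 − 22*23
  = −22*1544 + 67*507
So 507⁻¹ ≡ 67 (mod 1544).

67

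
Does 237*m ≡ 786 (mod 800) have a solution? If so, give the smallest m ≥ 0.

378

gcd(237, 800) = 1, so a unique solution mod 800 exists.
237⁻¹ ≡ 773 (mod 800).
m ≡ 773*786 ≡ 378 (mod 800).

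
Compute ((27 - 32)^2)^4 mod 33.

4

27 - 32 = -5 ≡ 28 (mod 33)
(28)^2 ≡ 25 (mod 33)
(25)^4 ≡ 4 (mod 33)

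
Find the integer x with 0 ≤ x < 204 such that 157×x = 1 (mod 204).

13

Apply the Euclidean algorithm and back-substitute:
204 = 1×157 + 47
157 = 3×47 + 16
47 = 2×16 + 15
16 = 1×15 + 1
15 = 15×1 + 0
gcd(157, 204) = 1, so the inverse exists.
Back-substitute for 1:
1 = 1×16 − 1×15
  = −1×47 + 3×16
  = 3×157 − 10×47
  = −10×204 + 13×157
So 157⁻¹ ≡ 13 (mod 204).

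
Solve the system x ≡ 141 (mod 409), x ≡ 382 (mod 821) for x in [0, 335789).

409⁻¹ mod 821: 409*273 ≡ 1 (mod 821), so 409⁻¹ ≡ 273.
x = 141 + 409*((382 − 141)*273 mod 821) = 141 + 409*113 = 46358.
Check: 46358 mod 409 = 141, 46358 mod 821 = 382. ✓

46358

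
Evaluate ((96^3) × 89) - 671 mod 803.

(96)^3 ≡ 633 (mod 803)
633 × 89 = 56337 ≡ 127 (mod 803)
127 - 671 = -544 ≡ 259 (mod 803)

259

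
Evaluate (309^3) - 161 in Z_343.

(309)^3 ≡ 141 (mod 343)
141 - 161 = -20 ≡ 323 (mod 343)

323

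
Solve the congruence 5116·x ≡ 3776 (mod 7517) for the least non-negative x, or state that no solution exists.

gcd(5116, 7517) = 1, so a unique solution mod 7517 exists.
5116⁻¹ ≡ 5147 (mod 7517).
x ≡ 5147·3776 ≡ 3627 (mod 7517).

3627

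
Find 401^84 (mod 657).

By square-and-multiply:
401^1 ≡ 401 (mod 657)
401^2 ≡ 401^2 = 160801 ≡ 493 (mod 657)
401^4 ≡ 493^2 = 243049 ≡ 616 (mod 657)
401^8 ≡ 616^2 = 379456 ≡ 367 (mod 657)
401^16 ≡ 367^2 = 134689 ≡ 4 (mod 657)
401^32 ≡ 4^2 = 16 (mod 657)
401^64 ≡ 16^2 = 256 (mod 657)
401^84 = 401^64 * 401^16 * 401^4 ≡ 256 * 4 * 616 (mod 657).
Accumulate the product:
256 * 4 = 1024 ≡ 367
367 * 616 = 226072 ≡ 64

64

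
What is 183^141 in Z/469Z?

Using repeated squaring:
141 in binary is 10001101, i.e. 141 = 128 + 8 + 4 + 1.
183^1 ≡ 183 (mod 469)
183^2 ≡ 183^2 = 33489 ≡ 190 (mod 469)
183^4 ≡ 190^2 = 36100 ≡ 456 (mod 469)
183^8 ≡ 456^2 = 207936 ≡ 169 (mod 469)
183^16 ≡ 169^2 = 28561 ≡ 421 (mod 469)
183^32 ≡ 421^2 = 177241 ≡ 428 (mod 469)
183^64 ≡ 428^2 = 183184 ≡ 274 (mod 469)
183^128 ≡ 274^2 = 75076 ≡ 36 (mod 469)
183^141 = 183^128 · 183^8 · 183^4 · 183^1 ≡ 36 · 169 · 456 · 183 (mod 469).
Accumulate the product:
36 · 169 = 6084 ≡ 456
456 · 456 = 207936 ≡ 169
169 · 183 = 30927 ≡ 442

442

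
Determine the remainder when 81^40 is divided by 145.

Compute successive squares:
40 in binary is 101000, i.e. 40 = 32 + 8.
81^1 ≡ 81 (mod 145)
81^2 ≡ 81^2 = 6561 ≡ 36 (mod 145)
81^4 ≡ 36^2 = 1296 ≡ 136 (mod 145)
81^8 ≡ 136^2 = 18496 ≡ 81 (mod 145)
81^16 ≡ 81^2 = 6561 ≡ 36 (mod 145)
81^32 ≡ 36^2 = 1296 ≡ 136 (mod 145)
81^40 = 81^32 · 81^8 ≡ 136 · 81 (mod 145).
136 · 81 = 11016 ≡ 141 (mod 145).

141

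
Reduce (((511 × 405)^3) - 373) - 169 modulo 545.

511 × 405 = 206955 ≡ 400 (mod 545)
(400)^3 ≡ 105 (mod 545)
105 - 373 = -268 ≡ 277 (mod 545)
277 - 169 = 108

108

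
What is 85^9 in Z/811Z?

311

Using repeated squaring:
85^1 ≡ 85 (mod 811)
85^2 ≡ 85^2 = 7225 ≡ 737 (mod 811)
85^4 ≡ 737^2 = 543169 ≡ 610 (mod 811)
85^8 ≡ 610^2 = 372100 ≡ 662 (mod 811)
85^9 = 85^8 × 85^1 ≡ 662 × 85 (mod 811).
662 × 85 = 56270 ≡ 311 (mod 811).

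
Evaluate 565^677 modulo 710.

65

Using repeated squaring:
565^1 ≡ 565 (mod 710)
565^2 ≡ 565^2 = 319225 ≡ 435 (mod 710)
565^4 ≡ 435^2 = 189225 ≡ 365 (mod 710)
565^8 ≡ 365^2 = 133225 ≡ 455 (mod 710)
565^16 ≡ 455^2 = 207025 ≡ 415 (mod 710)
565^32 ≡ 415^2 = 172225 ≡ 405 (mod 710)
565^64 ≡ 405^2 = 164025 ≡ 15 (mod 710)
565^128 ≡ 15^2 = 225 (mod 710)
565^256 ≡ 225^2 = 50625 ≡ 215 (mod 710)
565^512 ≡ 215^2 = 46225 ≡ 75 (mod 710)
565^677 = 565^512 · 565^128 · 565^32 · 565^4 · 565^1 ≡ 75 · 225 · 405 · 365 · 565 (mod 710).
Accumulate the product:
75 · 225 = 16875 ≡ 545
545 · 405 = 220725 ≡ 625
625 · 365 = 228125 ≡ 215
215 · 565 = 121475 ≡ 65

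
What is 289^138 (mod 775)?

138 in binary is 10001010, i.e. 138 = 128 + 8 + 2.
289^1 ≡ 289 (mod 775)
289^2 ≡ 289^2 = 83521 ≡ 596 (mod 775)
289^4 ≡ 596^2 = 355216 ≡ 266 (mod 775)
289^8 ≡ 266^2 = 70756 ≡ 231 (mod 775)
289^16 ≡ 231^2 = 53361 ≡ 661 (mod 775)
289^32 ≡ 661^2 = 436921 ≡ 596 (mod 775)
289^64 ≡ 596^2 = 355216 ≡ 266 (mod 775)
289^128 ≡ 266^2 = 70756 ≡ 231 (mod 775)
289^138 = 289^128 × 289^8 × 289^2 ≡ 231 × 231 × 596 (mod 775).
Accumulate the product:
231 × 231 = 53361 ≡ 661
661 × 596 = 393956 ≡ 256

256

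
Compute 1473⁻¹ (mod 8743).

8559

8743 = 5*1473 + 1378
1473 = 1*1378 + 95
1378 = 14*95 + 48
95 = 1*48 + 47
48 = 1*47 + 1
47 = 47*1 + 0
gcd(1473, 8743) = 1, so the inverse exists.
Bézout: 1 = 31*8743 − 184*1473.
So 1473⁻¹ ≡ −184 ≡ 8559 (mod 8743).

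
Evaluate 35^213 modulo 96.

83

Compute successive squares:
213 in binary is 11010101, i.e. 213 = 128 + 64 + 16 + 4 + 1.
35^1 ≡ 35 (mod 96)
35^2 ≡ 35^2 = 1225 ≡ 73 (mod 96)
35^4 ≡ 73^2 = 5329 ≡ 49 (mod 96)
35^8 ≡ 49^2 = 2401 ≡ 1 (mod 96)
35^16 ≡ 1^2 = 1 (mod 96)
35^32 ≡ 1^2 = 1 (mod 96)
35^64 ≡ 1^2 = 1 (mod 96)
35^128 ≡ 1^2 = 1 (mod 96)
35^213 = 35^128 × 35^64 × 35^16 × 35^4 × 35^1 ≡ 1 × 1 × 1 × 49 × 35 (mod 96).
Accumulate the product:
1 × 1 = 1
1 × 1 = 1
1 × 49 = 49
49 × 35 = 1715 ≡ 83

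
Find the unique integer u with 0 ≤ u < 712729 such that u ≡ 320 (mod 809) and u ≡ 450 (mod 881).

809⁻¹ mod 881: 809·208 ≡ 1 (mod 881), so 809⁻¹ ≡ 208.
u = 320 + 809·((450 − 320)·208 mod 881) = 320 + 809·610 = 493810.
Check: 493810 mod 809 = 320, 493810 mod 881 = 450. ✓

493810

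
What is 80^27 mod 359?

27 in binary is 11011, i.e. 27 = 16 + 8 + 2 + 1.
80^1 ≡ 80 (mod 359)
80^2 ≡ 80^2 = 6400 ≡ 297 (mod 359)
80^4 ≡ 297^2 = 88209 ≡ 254 (mod 359)
80^8 ≡ 254^2 = 64516 ≡ 255 (mod 359)
80^16 ≡ 255^2 = 65025 ≡ 46 (mod 359)
80^27 = 80^16 * 80^8 * 80^2 * 80^1 ≡ 46 * 255 * 297 * 80 (mod 359).
Accumulate the product:
46 * 255 = 11730 ≡ 242
242 * 297 = 71874 ≡ 74
74 * 80 = 5920 ≡ 176

176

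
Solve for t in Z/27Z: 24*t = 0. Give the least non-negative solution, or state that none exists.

0

gcd(24, 27) = 3, and 3 | 0, so solutions exist.
Divide through by 3: 8*t = 0 (mod 9).
8⁻¹ ≡ 8 (mod 9).
t ≡ 8*0 ≡ 0 (mod 9).
The smallest non-negative solution is t = 0.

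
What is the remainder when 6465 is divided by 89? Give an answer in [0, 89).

57

6465 = 72*89 + 57, so 6465 ≡ 57 (mod 89).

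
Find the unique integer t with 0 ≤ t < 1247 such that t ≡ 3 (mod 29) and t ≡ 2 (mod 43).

29⁻¹ mod 43: 29*3 ≡ 1 (mod 43), so 29⁻¹ ≡ 3.
t = 3 + 29*((2 − 3)*3 mod 43) = 3 + 29*40 = 1163.
Check: 1163 mod 29 = 3, 1163 mod 43 = 2. ✓

1163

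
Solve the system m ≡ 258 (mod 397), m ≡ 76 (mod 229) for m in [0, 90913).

397⁻¹ mod 229: 397×15 ≡ 1 (mod 229), so 397⁻¹ ≡ 15.
m = 258 + 397×((76 − 258)×15 mod 229) = 258 + 397×18 = 7404.
Check: 7404 mod 397 = 258, 7404 mod 229 = 76. ✓

7404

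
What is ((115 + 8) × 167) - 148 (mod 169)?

113

115 + 8 = 123
123 × 167 = 20541 ≡ 92 (mod 169)
92 - 148 = -56 ≡ 113 (mod 169)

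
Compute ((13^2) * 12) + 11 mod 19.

(13)^2 ≡ 17 (mod 19)
17 * 12 = 204 ≡ 14 (mod 19)
14 + 11 = 25 ≡ 6 (mod 19)

6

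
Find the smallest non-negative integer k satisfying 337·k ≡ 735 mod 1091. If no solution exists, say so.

gcd(337, 1091) = 1, so a unique solution mod 1091 exists.
337⁻¹ ≡ 450 (mod 1091).
k ≡ 450·735 ≡ 177 (mod 1091).

177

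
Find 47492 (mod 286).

16

47492 = 166×286 + 16, so 47492 ≡ 16 (mod 286).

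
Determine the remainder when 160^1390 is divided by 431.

Compute successive squares:
1390 in binary is 10101101110, i.e. 1390 = 1024 + 256 + 64 + 32 + 8 + 4 + 2.
160^1 ≡ 160 (mod 431)
160^2 ≡ 160^2 = 25600 ≡ 171 (mod 431)
160^4 ≡ 171^2 = 29241 ≡ 364 (mod 431)
160^8 ≡ 364^2 = 132496 ≡ 179 (mod 431)
160^16 ≡ 179^2 = 32041 ≡ 147 (mod 431)
160^32 ≡ 147^2 = 21609 ≡ 59 (mod 431)
160^64 ≡ 59^2 = 3481 ≡ 33 (mod 431)
160^128 ≡ 33^2 = 1089 ≡ 227 (mod 431)
160^256 ≡ 227^2 = 51529 ≡ 240 (mod 431)
160^512 ≡ 240^2 = 57600 ≡ 277 (mod 431)
160^1024 ≡ 277^2 = 76729 ≡ 11 (mod 431)
160^1390 = 160^1024 · 160^256 · 160^64 · 160^32 · 160^8 · 160^4 · 160^2 ≡ 11 · 240 · 33 · 59 · 179 · 364 · 171 (mod 431).
Accumulate the product:
11 · 240 = 2640 ≡ 54
54 · 33 = 1782 ≡ 58
58 · 59 = 3422 ≡ 405
405 · 179 = 72495 ≡ 87
87 · 364 = 31668 ≡ 205
205 · 171 = 35055 ≡ 144

144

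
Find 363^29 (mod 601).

By square-and-multiply:
29 in binary is 11101, i.e. 29 = 16 + 8 + 4 + 1.
363^1 ≡ 363 (mod 601)
363^2 ≡ 363^2 = 131769 ≡ 150 (mod 601)
363^4 ≡ 150^2 = 22500 ≡ 263 (mod 601)
363^8 ≡ 263^2 = 69169 ≡ 54 (mod 601)
363^16 ≡ 54^2 = 2916 ≡ 512 (mod 601)
363^29 = 363^16 × 363^8 × 363^4 × 363^1 ≡ 512 × 54 × 263 × 363 (mod 601).
Accumulate the product:
512 × 54 = 27648 ≡ 2
2 × 263 = 526
526 × 363 = 190938 ≡ 421

421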